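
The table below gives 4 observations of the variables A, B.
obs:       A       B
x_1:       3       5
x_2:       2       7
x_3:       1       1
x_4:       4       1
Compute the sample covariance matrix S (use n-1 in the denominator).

Step 1 — column means:
  mean(A) = (3 + 2 + 1 + 4) / 4 = 10/4 = 2.5
  mean(B) = (5 + 7 + 1 + 1) / 4 = 14/4 = 3.5

Step 2 — sample covariance S[i,j] = (1/(n-1)) · Σ_k (x_{k,i} - mean_i) · (x_{k,j} - mean_j), with n-1 = 3.
  S[A,A] = ((0.5)·(0.5) + (-0.5)·(-0.5) + (-1.5)·(-1.5) + (1.5)·(1.5)) / 3 = 5/3 = 1.6667
  S[A,B] = ((0.5)·(1.5) + (-0.5)·(3.5) + (-1.5)·(-2.5) + (1.5)·(-2.5)) / 3 = -1/3 = -0.3333
  S[B,B] = ((1.5)·(1.5) + (3.5)·(3.5) + (-2.5)·(-2.5) + (-2.5)·(-2.5)) / 3 = 27/3 = 9

S is symmetric (S[j,i] = S[i,j]). Assembling:

S = [[1.6667, -0.3333],
 [-0.3333, 9]]


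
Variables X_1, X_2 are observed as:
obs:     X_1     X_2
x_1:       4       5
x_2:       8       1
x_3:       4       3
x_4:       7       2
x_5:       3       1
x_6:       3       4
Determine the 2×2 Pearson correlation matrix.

Step 1 — column means:
  mean(X_1) = (4 + 8 + 4 + 7 + 3 + 3) / 6 = 29/6 = 4.8333
  mean(X_2) = (5 + 1 + 3 + 2 + 1 + 4) / 6 = 16/6 = 2.6667

Step 2 — sample variances and covariances s[i,j] = (1/(n-1)) · Σ_k (x_{k,i} - mean_i) · (x_{k,j} - mean_j), with n-1 = 5:
  s[X_1,X_1] = ((-0.8333)·(-0.8333) + (3.1667)·(3.1667) + (-0.8333)·(-0.8333) + (2.1667)·(2.1667) + (-1.8333)·(-1.8333) + (-1.8333)·(-1.8333)) / 5 = 22.8333/5 = 4.5667
  s[X_1,X_2] = ((-0.8333)·(2.3333) + (3.1667)·(-1.6667) + (-0.8333)·(0.3333) + (2.1667)·(-0.6667) + (-1.8333)·(-1.6667) + (-1.8333)·(1.3333)) / 5 = -8.3333/5 = -1.6667
  s[X_2,X_2] = ((2.3333)·(2.3333) + (-1.6667)·(-1.6667) + (0.3333)·(0.3333) + (-0.6667)·(-0.6667) + (-1.6667)·(-1.6667) + (1.3333)·(1.3333)) / 5 = 13.3333/5 = 2.6667
  Sample standard deviations s_i = √(s[i,i]):
  s(X_1) = √(4.5667) = 2.137
  s(X_2) = √(2.6667) = 1.633

Step 3 — r_{ij} = s_{ij} / (s_i · s_j):
  r[X_1,X_1] = 1 (diagonal).
  r[X_1,X_2] = -1.6667 / (2.137 · 1.633) = -1.6667 / 3.4897 = -0.4776
  r[X_2,X_2] = 1 (diagonal).

R is symmetric with unit diagonal. Assembling:

R = [[1, -0.4776],
 [-0.4776, 1]]


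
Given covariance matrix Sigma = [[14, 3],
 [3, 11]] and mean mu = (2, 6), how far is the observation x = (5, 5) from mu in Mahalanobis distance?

Step 1 — centre the observation: (x - mu) = (3, -1).

Step 2 — invert Sigma. det(Sigma) = 14·11 - (3)² = 145.
  Sigma^{-1} = (1/det) · [[d, -b], [-b, a]] = [[0.0759, -0.0207],
 [-0.0207, 0.0966]].

Step 3 — form the quadratic (x - mu)^T · Sigma^{-1} · (x - mu):
  Sigma^{-1} · (x - mu) = (0.2483, -0.1586).
  (x - mu)^T · [Sigma^{-1} · (x - mu)] = (3)·(0.2483) + (-1)·(-0.1586) = 0.9034.

Step 4 — take square root: d = √(0.9034) ≈ 0.9505.

d(x, mu) = √(0.9034) ≈ 0.9505


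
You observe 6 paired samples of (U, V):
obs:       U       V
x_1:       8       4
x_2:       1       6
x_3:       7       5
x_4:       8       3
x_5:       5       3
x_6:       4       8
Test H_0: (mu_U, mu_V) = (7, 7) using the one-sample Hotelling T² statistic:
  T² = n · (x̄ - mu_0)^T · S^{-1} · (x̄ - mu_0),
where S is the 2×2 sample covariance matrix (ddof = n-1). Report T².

Step 1 — sample mean vector:
  mean(U) = (8 + 1 + 7 + 8 + 5 + 4) / 6 = 33/6 = 5.5
  mean(V) = (4 + 6 + 5 + 3 + 3 + 8) / 6 = 29/6 = 4.8333
  x̄ = (5.5, 4.8333),  deviation x̄ - mu_0 = (5.5, 4.8333) - (7, 7) = (-1.5, -2.1667).

Step 2 — sample covariance matrix, S[i,j] = (1/(n-1)) · Σ_k (x_{k,i} - mean_i) · (x_{k,j} - mean_j), divisor n-1 = 5:
  S[U,U] = ((2.5)·(2.5) + (-4.5)·(-4.5) + (1.5)·(1.5) + (2.5)·(2.5) + (-0.5)·(-0.5) + (-1.5)·(-1.5)) / 5 = 37.5/5 = 7.5
  S[U,V] = ((2.5)·(-0.8333) + (-4.5)·(1.1667) + (1.5)·(0.1667) + (2.5)·(-1.8333) + (-0.5)·(-1.8333) + (-1.5)·(3.1667)) / 5 = -15.5/5 = -3.1
  S[V,V] = ((-0.8333)·(-0.8333) + (1.1667)·(1.1667) + (0.1667)·(0.1667) + (-1.8333)·(-1.8333) + (-1.8333)·(-1.8333) + (3.1667)·(3.1667)) / 5 = 18.8333/5 = 3.7667
  S = [[7.5, -3.1],
 [-3.1, 3.7667]].

Step 3 — invert S. det(S) = 7.5·3.7667 - (-3.1)² = 18.64.
  S^{-1} = (1/det) · [[d, -b], [-b, a]] = [[0.2021, 0.1663],
 [0.1663, 0.4024]].

Step 4 — quadratic form (x̄ - mu_0)^T · S^{-1} · (x̄ - mu_0):
  S^{-1} · (x̄ - mu_0) = (-0.6634, -1.1212),
  (x̄ - mu_0)^T · [...] = (-1.5)·(-0.6634) + (-2.1667)·(-1.1212) = 3.4245.

Step 5 — scale by n: T² = 6 · 3.4245 = 20.5472.

T² ≈ 20.5472


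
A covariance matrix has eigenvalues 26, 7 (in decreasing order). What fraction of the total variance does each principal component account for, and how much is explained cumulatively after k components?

Step 1 — total variance = trace(Sigma) = Σ λ_i = 26 + 7 = 33.

Step 2 — fraction explained by component i = λ_i / Σ λ:
  PC1: 26/33 = 0.7879
  PC2: 7/33 = 0.2121

Step 3 — cumulative fraction after k components = (λ_1 + ... + λ_k) / Σ λ:
  k = 1: 26/33 = 0.7879
  k = 2: (26 + 7)/33 = 33/33 = 1

Summary (fraction, with percent):

explained: PC1 0.7879 (78.79%), PC2 0.2121 (21.21%);  cumulative: 0.7879, 1


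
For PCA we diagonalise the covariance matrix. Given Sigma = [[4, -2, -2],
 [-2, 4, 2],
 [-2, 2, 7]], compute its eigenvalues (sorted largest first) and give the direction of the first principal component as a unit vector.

Step 1 — characteristic polynomial p(λ) = det(λI - Sigma) = λ³ - tr·λ² + c_1·λ - det, where tr = trace, c_1 = sum of the principal 2×2 minors, det = det(Sigma):
  tr = 4 + 4 + 7 = 15,
  c_1 = (4·4 - (-2)²) + (4·7 - (-2)²) + (4·7 - (2)²) = 12 + 24 + 24 = 60,
  det = 4·(4·7 - (2)²) - (-2)·((-2)·7 - (2)·(-2)) + (-2)·((-2)·(2) - 4·(-2)) = 4·(24) - (-2)·(-10) + (-2)·(4) = 68.
  So p(λ) = λ³ - 15λ² + 60λ - 68.
Step 2 — look for an integer root (rational root theorem: any rational root is an integer divisor of 68). Testing λ = 2:
  p(2) = 8 - 60 + 120 - 68 = 0  ✓
  Dividing out (λ - 2): p(λ) = (λ - 2)(λ² - 13λ + 34).
Step 3 — remaining eigenvalues from the quadratic λ² - 13λ + 34 = 0:
  Δ = 13² - 4·34 = 169 - 136 = 33,  λ = (13 ± √33)/2 = (13 ± 5.7446)/2 ≈ 9.3723 or 3.6277.
  Sorted: λ_1 = 9.3723,  λ_2 = 3.6277,  λ_3 = 2  (check: sum = 15 = tr ✓).

Step 4 — unit eigenvector for λ_1 ≈ 9.3723: v spans the null space of (Sigma - λ_1 I), whose rows are
  r_1 = (-5.3723, -2, -2),  r_2 = (-2, -5.3723, 2),  r_3 = (-2, 2, -2.3723).
  v is orthogonal to every row, so take v ∝ r_1 × r_2 = ((-2)·(2) - (-2)·(-5.3723), (-2)·(-2) - (-5.3723)·(2), (-5.3723)·(-5.3723) - (-2)·(-2)) ≈ (-14.7446, 14.7446, 24.8614).
  Rescale (multiply by -1 so the first nonzero entry is positive): u = (14.7446, -14.7446, -24.8614).
  ||u|| = √((14.7446)² + (-14.7446)² + (-24.8614)²) = √(1052.8938) ≈ 32.4483,  v_1 = u/||u|| ≈ (0.4544, -0.4544, -0.7662) (||v_1|| = 1).

λ_1 = 9.3723,  λ_2 = 3.6277,  λ_3 = 2;  v_1 ≈ (0.4544, -0.4544, -0.7662)


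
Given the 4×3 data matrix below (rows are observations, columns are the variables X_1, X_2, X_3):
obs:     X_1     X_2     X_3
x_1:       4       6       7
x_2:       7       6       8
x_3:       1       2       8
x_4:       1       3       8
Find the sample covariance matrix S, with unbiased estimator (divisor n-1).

Step 1 — column means:
  mean(X_1) = (4 + 7 + 1 + 1) / 4 = 13/4 = 3.25
  mean(X_2) = (6 + 6 + 2 + 3) / 4 = 17/4 = 4.25
  mean(X_3) = (7 + 8 + 8 + 8) / 4 = 31/4 = 7.75

Step 2 — sample covariance S[i,j] = (1/(n-1)) · Σ_k (x_{k,i} - mean_i) · (x_{k,j} - mean_j), with n-1 = 3.
  S[X_1,X_1] = ((0.75)·(0.75) + (3.75)·(3.75) + (-2.25)·(-2.25) + (-2.25)·(-2.25)) / 3 = 24.75/3 = 8.25
  S[X_1,X_2] = ((0.75)·(1.75) + (3.75)·(1.75) + (-2.25)·(-2.25) + (-2.25)·(-1.25)) / 3 = 15.75/3 = 5.25
  S[X_1,X_3] = ((0.75)·(-0.75) + (3.75)·(0.25) + (-2.25)·(0.25) + (-2.25)·(0.25)) / 3 = -0.75/3 = -0.25
  S[X_2,X_2] = ((1.75)·(1.75) + (1.75)·(1.75) + (-2.25)·(-2.25) + (-1.25)·(-1.25)) / 3 = 12.75/3 = 4.25
  S[X_2,X_3] = ((1.75)·(-0.75) + (1.75)·(0.25) + (-2.25)·(0.25) + (-1.25)·(0.25)) / 3 = -1.75/3 = -0.5833
  S[X_3,X_3] = ((-0.75)·(-0.75) + (0.25)·(0.25) + (0.25)·(0.25) + (0.25)·(0.25)) / 3 = 0.75/3 = 0.25

S is symmetric (S[j,i] = S[i,j]). Assembling:

S = [[8.25, 5.25, -0.25],
 [5.25, 4.25, -0.5833],
 [-0.25, -0.5833, 0.25]]


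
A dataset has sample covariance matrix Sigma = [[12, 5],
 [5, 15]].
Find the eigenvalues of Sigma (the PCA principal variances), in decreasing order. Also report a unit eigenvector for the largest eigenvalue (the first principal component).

Step 1 — characteristic polynomial of 2×2 Sigma:
  det(Sigma - λI) = λ² - trace · λ + det = 0.
  trace = 12 + 15 = 27, det = 12·15 - (5)² = 155.
Step 2 — discriminant:
  Δ = trace² - 4·det = 729 - 620 = 109.
Step 3 — eigenvalues:
  λ = (trace ± √Δ)/2 = (27 ± 10.4403)/2,
  λ_1 = 18.7202,  λ_2 = 8.2798.

Step 4 — unit eigenvector for λ_1: solve (Sigma - λ_1 I)v = 0. First row:
  (12 - 18.7202)·v_x + (5)·v_y = 0, i.e. (-6.7202)·v_x + (5)·v_y = 0,
  so v ∝ (b, λ_1 - a) = (5, 6.7202) = u.
  ||u|| = √((5)² + (6.7202)²) = √(70.1605) ≈ 8.3762,
  v_1 = u/||u|| ≈ (0.5969, 0.8023) (||v_1|| = 1).

λ_1 = 18.7202,  λ_2 = 8.2798;  v_1 ≈ (0.5969, 0.8023)


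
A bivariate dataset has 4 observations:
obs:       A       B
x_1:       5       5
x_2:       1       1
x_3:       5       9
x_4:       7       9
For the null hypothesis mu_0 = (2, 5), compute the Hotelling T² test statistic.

Step 1 — sample mean vector:
  mean(A) = (5 + 1 + 5 + 7) / 4 = 18/4 = 4.5
  mean(B) = (5 + 1 + 9 + 9) / 4 = 24/4 = 6
  x̄ = (4.5, 6),  deviation x̄ - mu_0 = (4.5, 6) - (2, 5) = (2.5, 1).

Step 2 — sample covariance matrix, S[i,j] = (1/(n-1)) · Σ_k (x_{k,i} - mean_i) · (x_{k,j} - mean_j), divisor n-1 = 3:
  S[A,A] = ((0.5)·(0.5) + (-3.5)·(-3.5) + (0.5)·(0.5) + (2.5)·(2.5)) / 3 = 19/3 = 6.3333
  S[A,B] = ((0.5)·(-1) + (-3.5)·(-5) + (0.5)·(3) + (2.5)·(3)) / 3 = 26/3 = 8.6667
  S[B,B] = ((-1)·(-1) + (-5)·(-5) + (3)·(3) + (3)·(3)) / 3 = 44/3 = 14.6667
  S = [[6.3333, 8.6667],
 [8.6667, 14.6667]].

Step 3 — invert S. det(S) = 6.3333·14.6667 - (8.6667)² = 17.7778.
  S^{-1} = (1/det) · [[d, -b], [-b, a]] = [[0.825, -0.4875],
 [-0.4875, 0.3563]].

Step 4 — quadratic form (x̄ - mu_0)^T · S^{-1} · (x̄ - mu_0):
  S^{-1} · (x̄ - mu_0) = (1.575, -0.8625),
  (x̄ - mu_0)^T · [...] = (2.5)·(1.575) + (1)·(-0.8625) = 3.075.

Step 5 — scale by n: T² = 4 · 3.075 = 12.3.

T² ≈ 12.3


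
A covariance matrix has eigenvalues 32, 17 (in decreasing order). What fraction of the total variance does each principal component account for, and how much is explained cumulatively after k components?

Step 1 — total variance = trace(Sigma) = Σ λ_i = 32 + 17 = 49.

Step 2 — fraction explained by component i = λ_i / Σ λ:
  PC1: 32/49 = 0.6531
  PC2: 17/49 = 0.3469

Step 3 — cumulative fraction after k components = (λ_1 + ... + λ_k) / Σ λ:
  k = 1: 32/49 = 0.6531
  k = 2: (32 + 17)/49 = 49/49 = 1

Summary (fraction, with percent):

explained: PC1 0.6531 (65.31%), PC2 0.3469 (34.69%);  cumulative: 0.6531, 1


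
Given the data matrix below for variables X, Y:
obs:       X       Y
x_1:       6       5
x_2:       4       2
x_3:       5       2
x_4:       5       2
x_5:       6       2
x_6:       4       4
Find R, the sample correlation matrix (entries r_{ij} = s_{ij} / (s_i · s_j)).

Step 1 — column means:
  mean(X) = (6 + 4 + 5 + 5 + 6 + 4) / 6 = 30/6 = 5
  mean(Y) = (5 + 2 + 2 + 2 + 2 + 4) / 6 = 17/6 = 2.8333

Step 2 — sample variances and covariances s[i,j] = (1/(n-1)) · Σ_k (x_{k,i} - mean_i) · (x_{k,j} - mean_j), with n-1 = 5:
  s[X,X] = ((1)·(1) + (-1)·(-1) + (0)·(0) + (0)·(0) + (1)·(1) + (-1)·(-1)) / 5 = 4/5 = 0.8
  s[X,Y] = ((1)·(2.1667) + (-1)·(-0.8333) + (0)·(-0.8333) + (0)·(-0.8333) + (1)·(-0.8333) + (-1)·(1.1667)) / 5 = 1/5 = 0.2
  s[Y,Y] = ((2.1667)·(2.1667) + (-0.8333)·(-0.8333) + (-0.8333)·(-0.8333) + (-0.8333)·(-0.8333) + (-0.8333)·(-0.8333) + (1.1667)·(1.1667)) / 5 = 8.8333/5 = 1.7667
  Sample standard deviations s_i = √(s[i,i]):
  s(X) = √(0.8) = 0.8944
  s(Y) = √(1.7667) = 1.3292

Step 3 — r_{ij} = s_{ij} / (s_i · s_j):
  r[X,X] = 1 (diagonal).
  r[X,Y] = 0.2 / (0.8944 · 1.3292) = 0.2 / 1.1888 = 0.1682
  r[Y,Y] = 1 (diagonal).

R is symmetric with unit diagonal. Assembling:

R = [[1, 0.1682],
 [0.1682, 1]]


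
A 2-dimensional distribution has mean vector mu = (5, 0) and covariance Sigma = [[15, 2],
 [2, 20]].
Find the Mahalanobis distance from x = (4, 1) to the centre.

Step 1 — centre the observation: (x - mu) = (-1, 1).

Step 2 — invert Sigma. det(Sigma) = 15·20 - (2)² = 296.
  Sigma^{-1} = (1/det) · [[d, -b], [-b, a]] = [[0.0676, -0.0068],
 [-0.0068, 0.0507]].

Step 3 — form the quadratic (x - mu)^T · Sigma^{-1} · (x - mu):
  Sigma^{-1} · (x - mu) = (-0.0743, 0.0574).
  (x - mu)^T · [Sigma^{-1} · (x - mu)] = (-1)·(-0.0743) + (1)·(0.0574) = 0.1318.

Step 4 — take square root: d = √(0.1318) ≈ 0.363.

d(x, mu) = √(0.1318) ≈ 0.363


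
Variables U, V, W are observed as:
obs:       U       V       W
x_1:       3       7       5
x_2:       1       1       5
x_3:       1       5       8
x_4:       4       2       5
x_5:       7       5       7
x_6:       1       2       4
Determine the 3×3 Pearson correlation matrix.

Step 1 — column means:
  mean(U) = (3 + 1 + 1 + 4 + 7 + 1) / 6 = 17/6 = 2.8333
  mean(V) = (7 + 1 + 5 + 2 + 5 + 2) / 6 = 22/6 = 3.6667
  mean(W) = (5 + 5 + 8 + 5 + 7 + 4) / 6 = 34/6 = 5.6667

Step 2 — sample variances and covariances s[i,j] = (1/(n-1)) · Σ_k (x_{k,i} - mean_i) · (x_{k,j} - mean_j), with n-1 = 5:
  s[U,U] = ((0.1667)·(0.1667) + (-1.8333)·(-1.8333) + (-1.8333)·(-1.8333) + (1.1667)·(1.1667) + (4.1667)·(4.1667) + (-1.8333)·(-1.8333)) / 5 = 28.8333/5 = 5.7667
  s[U,V] = ((0.1667)·(3.3333) + (-1.8333)·(-2.6667) + (-1.8333)·(1.3333) + (1.1667)·(-1.6667) + (4.1667)·(1.3333) + (-1.8333)·(-1.6667)) / 5 = 9.6667/5 = 1.9333
  s[U,W] = ((0.1667)·(-0.6667) + (-1.8333)·(-0.6667) + (-1.8333)·(2.3333) + (1.1667)·(-0.6667) + (4.1667)·(1.3333) + (-1.8333)·(-1.6667)) / 5 = 4.6667/5 = 0.9333
  s[V,V] = ((3.3333)·(3.3333) + (-2.6667)·(-2.6667) + (1.3333)·(1.3333) + (-1.6667)·(-1.6667) + (1.3333)·(1.3333) + (-1.6667)·(-1.6667)) / 5 = 27.3333/5 = 5.4667
  s[V,W] = ((3.3333)·(-0.6667) + (-2.6667)·(-0.6667) + (1.3333)·(2.3333) + (-1.6667)·(-0.6667) + (1.3333)·(1.3333) + (-1.6667)·(-1.6667)) / 5 = 8.3333/5 = 1.6667
  s[W,W] = ((-0.6667)·(-0.6667) + (-0.6667)·(-0.6667) + (2.3333)·(2.3333) + (-0.6667)·(-0.6667) + (1.3333)·(1.3333) + (-1.6667)·(-1.6667)) / 5 = 11.3333/5 = 2.2667
  Sample standard deviations s_i = √(s[i,i]):
  s(U) = √(5.7667) = 2.4014
  s(V) = √(5.4667) = 2.3381
  s(W) = √(2.2667) = 1.5055

Step 3 — r_{ij} = s_{ij} / (s_i · s_j):
  r[U,U] = 1 (diagonal).
  r[U,V] = 1.9333 / (2.4014 · 2.3381) = 1.9333 / 5.6147 = 0.3443
  r[U,W] = 0.9333 / (2.4014 · 1.5055) = 0.9333 / 3.6154 = 0.2582
  r[V,V] = 1 (diagonal).
  r[V,W] = 1.6667 / (2.3381 · 1.5055) = 1.6667 / 3.5201 = 0.4735
  r[W,W] = 1 (diagonal).

R is symmetric with unit diagonal. Assembling:

R = [[1, 0.3443, 0.2582],
 [0.3443, 1, 0.4735],
 [0.2582, 0.4735, 1]]


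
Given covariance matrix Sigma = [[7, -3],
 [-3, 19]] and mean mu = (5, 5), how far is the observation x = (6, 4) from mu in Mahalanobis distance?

Step 1 — centre the observation: (x - mu) = (1, -1).

Step 2 — invert Sigma. det(Sigma) = 7·19 - (-3)² = 124.
  Sigma^{-1} = (1/det) · [[d, -b], [-b, a]] = [[0.1532, 0.0242],
 [0.0242, 0.0565]].

Step 3 — form the quadratic (x - mu)^T · Sigma^{-1} · (x - mu):
  Sigma^{-1} · (x - mu) = (0.129, -0.0323).
  (x - mu)^T · [Sigma^{-1} · (x - mu)] = (1)·(0.129) + (-1)·(-0.0323) = 0.1613.

Step 4 — take square root: d = √(0.1613) ≈ 0.4016.

d(x, mu) = √(0.1613) ≈ 0.4016


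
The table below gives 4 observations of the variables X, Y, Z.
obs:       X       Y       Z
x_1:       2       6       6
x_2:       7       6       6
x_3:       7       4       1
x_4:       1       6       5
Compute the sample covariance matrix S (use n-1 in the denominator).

Step 1 — column means:
  mean(X) = (2 + 7 + 7 + 1) / 4 = 17/4 = 4.25
  mean(Y) = (6 + 6 + 4 + 6) / 4 = 22/4 = 5.5
  mean(Z) = (6 + 6 + 1 + 5) / 4 = 18/4 = 4.5

Step 2 — sample covariance S[i,j] = (1/(n-1)) · Σ_k (x_{k,i} - mean_i) · (x_{k,j} - mean_j), with n-1 = 3.
  S[X,X] = ((-2.25)·(-2.25) + (2.75)·(2.75) + (2.75)·(2.75) + (-3.25)·(-3.25)) / 3 = 30.75/3 = 10.25
  S[X,Y] = ((-2.25)·(0.5) + (2.75)·(0.5) + (2.75)·(-1.5) + (-3.25)·(0.5)) / 3 = -5.5/3 = -1.8333
  S[X,Z] = ((-2.25)·(1.5) + (2.75)·(1.5) + (2.75)·(-3.5) + (-3.25)·(0.5)) / 3 = -10.5/3 = -3.5
  S[Y,Y] = ((0.5)·(0.5) + (0.5)·(0.5) + (-1.5)·(-1.5) + (0.5)·(0.5)) / 3 = 3/3 = 1
  S[Y,Z] = ((0.5)·(1.5) + (0.5)·(1.5) + (-1.5)·(-3.5) + (0.5)·(0.5)) / 3 = 7/3 = 2.3333
  S[Z,Z] = ((1.5)·(1.5) + (1.5)·(1.5) + (-3.5)·(-3.5) + (0.5)·(0.5)) / 3 = 17/3 = 5.6667

S is symmetric (S[j,i] = S[i,j]). Assembling:

S = [[10.25, -1.8333, -3.5],
 [-1.8333, 1, 2.3333],
 [-3.5, 2.3333, 5.6667]]


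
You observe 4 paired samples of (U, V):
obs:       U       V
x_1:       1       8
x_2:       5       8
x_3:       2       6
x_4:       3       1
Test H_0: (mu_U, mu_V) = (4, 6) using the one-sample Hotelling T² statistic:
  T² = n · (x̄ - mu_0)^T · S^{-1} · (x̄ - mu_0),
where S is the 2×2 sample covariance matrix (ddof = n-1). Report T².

Step 1 — sample mean vector:
  mean(U) = (1 + 5 + 2 + 3) / 4 = 11/4 = 2.75
  mean(V) = (8 + 8 + 6 + 1) / 4 = 23/4 = 5.75
  x̄ = (2.75, 5.75),  deviation x̄ - mu_0 = (2.75, 5.75) - (4, 6) = (-1.25, -0.25).

Step 2 — sample covariance matrix, S[i,j] = (1/(n-1)) · Σ_k (x_{k,i} - mean_i) · (x_{k,j} - mean_j), divisor n-1 = 3:
  S[U,U] = ((-1.75)·(-1.75) + (2.25)·(2.25) + (-0.75)·(-0.75) + (0.25)·(0.25)) / 3 = 8.75/3 = 2.9167
  S[U,V] = ((-1.75)·(2.25) + (2.25)·(2.25) + (-0.75)·(0.25) + (0.25)·(-4.75)) / 3 = -0.25/3 = -0.0833
  S[V,V] = ((2.25)·(2.25) + (2.25)·(2.25) + (0.25)·(0.25) + (-4.75)·(-4.75)) / 3 = 32.75/3 = 10.9167
  S = [[2.9167, -0.0833],
 [-0.0833, 10.9167]].

Step 3 — invert S. det(S) = 2.9167·10.9167 - (-0.0833)² = 31.8333.
  S^{-1} = (1/det) · [[d, -b], [-b, a]] = [[0.3429, 0.0026],
 [0.0026, 0.0916]].

Step 4 — quadratic form (x̄ - mu_0)^T · S^{-1} · (x̄ - mu_0):
  S^{-1} · (x̄ - mu_0) = (-0.4293, -0.0262),
  (x̄ - mu_0)^T · [...] = (-1.25)·(-0.4293) + (-0.25)·(-0.0262) = 0.5432.

Step 5 — scale by n: T² = 4 · 0.5432 = 2.1728.

T² ≈ 2.1728


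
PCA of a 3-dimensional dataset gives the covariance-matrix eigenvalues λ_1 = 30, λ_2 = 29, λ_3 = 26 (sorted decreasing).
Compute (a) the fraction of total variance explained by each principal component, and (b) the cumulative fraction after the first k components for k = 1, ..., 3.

Step 1 — total variance = trace(Sigma) = Σ λ_i = 30 + 29 + 26 = 85.

Step 2 — fraction explained by component i = λ_i / Σ λ:
  PC1: 30/85 = 0.3529
  PC2: 29/85 = 0.3412
  PC3: 26/85 = 0.3059

Step 3 — cumulative fraction after k components = (λ_1 + ... + λ_k) / Σ λ:
  k = 1: 30/85 = 0.3529
  k = 2: (30 + 29)/85 = 59/85 = 0.6941
  k = 3: (30 + 29 + 26)/85 = 85/85 = 1

Summary (fraction, with percent):

explained: PC1 0.3529 (35.29%), PC2 0.3412 (34.12%), PC3 0.3059 (30.59%);  cumulative: 0.3529, 0.6941, 1


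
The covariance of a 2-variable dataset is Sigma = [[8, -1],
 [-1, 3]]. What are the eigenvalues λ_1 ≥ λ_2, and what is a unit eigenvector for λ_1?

Step 1 — characteristic polynomial of 2×2 Sigma:
  det(Sigma - λI) = λ² - trace · λ + det = 0.
  trace = 8 + 3 = 11, det = 8·3 - (-1)² = 23.
Step 2 — discriminant:
  Δ = trace² - 4·det = 121 - 92 = 29.
Step 3 — eigenvalues:
  λ = (trace ± √Δ)/2 = (11 ± 5.3852)/2,
  λ_1 = 8.1926,  λ_2 = 2.8074.

Step 4 — unit eigenvector for λ_1: solve (Sigma - λ_1 I)v = 0. First row:
  (8 - 8.1926)·v_x + (-1)·v_y = 0, i.e. (-0.1926)·v_x + (-1)·v_y = 0,
  so v ∝ (b, λ_1 - a) = (-1, 0.1926); multiply by -1 so the first entry is positive: u = (1, -0.1926).
  ||u|| = √((1)² + (-0.1926)²) = √(1.0371) ≈ 1.0184,
  v_1 = u/||u|| ≈ (0.982, -0.1891) (||v_1|| = 1).

λ_1 = 8.1926,  λ_2 = 2.8074;  v_1 ≈ (0.982, -0.1891)


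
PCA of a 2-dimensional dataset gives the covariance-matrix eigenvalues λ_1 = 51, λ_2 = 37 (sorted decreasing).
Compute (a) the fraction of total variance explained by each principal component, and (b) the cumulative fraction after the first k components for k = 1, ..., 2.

Step 1 — total variance = trace(Sigma) = Σ λ_i = 51 + 37 = 88.

Step 2 — fraction explained by component i = λ_i / Σ λ:
  PC1: 51/88 = 0.5795
  PC2: 37/88 = 0.4205

Step 3 — cumulative fraction after k components = (λ_1 + ... + λ_k) / Σ λ:
  k = 1: 51/88 = 0.5795
  k = 2: (51 + 37)/88 = 88/88 = 1

Summary (fraction, with percent):

explained: PC1 0.5795 (57.95%), PC2 0.4205 (42.05%);  cumulative: 0.5795, 1


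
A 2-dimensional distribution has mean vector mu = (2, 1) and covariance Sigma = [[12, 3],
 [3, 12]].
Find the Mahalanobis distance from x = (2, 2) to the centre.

Step 1 — centre the observation: (x - mu) = (0, 1).

Step 2 — invert Sigma. det(Sigma) = 12·12 - (3)² = 135.
  Sigma^{-1} = (1/det) · [[d, -b], [-b, a]] = [[0.0889, -0.0222],
 [-0.0222, 0.0889]].

Step 3 — form the quadratic (x - mu)^T · Sigma^{-1} · (x - mu):
  Sigma^{-1} · (x - mu) = (-0.0222, 0.0889).
  (x - mu)^T · [Sigma^{-1} · (x - mu)] = (0)·(-0.0222) + (1)·(0.0889) = 0.0889.

Step 4 — take square root: d = √(0.0889) ≈ 0.2981.

d(x, mu) = √(0.0889) ≈ 0.2981


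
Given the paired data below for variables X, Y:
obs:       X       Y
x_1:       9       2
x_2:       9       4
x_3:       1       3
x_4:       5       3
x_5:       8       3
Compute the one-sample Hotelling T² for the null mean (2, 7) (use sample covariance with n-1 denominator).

Step 1 — sample mean vector:
  mean(X) = (9 + 9 + 1 + 5 + 8) / 5 = 32/5 = 6.4
  mean(Y) = (2 + 4 + 3 + 3 + 3) / 5 = 15/5 = 3
  x̄ = (6.4, 3),  deviation x̄ - mu_0 = (6.4, 3) - (2, 7) = (4.4, -4).

Step 2 — sample covariance matrix, S[i,j] = (1/(n-1)) · Σ_k (x_{k,i} - mean_i) · (x_{k,j} - mean_j), divisor n-1 = 4:
  S[X,X] = ((2.6)·(2.6) + (2.6)·(2.6) + (-5.4)·(-5.4) + (-1.4)·(-1.4) + (1.6)·(1.6)) / 4 = 47.2/4 = 11.8
  S[X,Y] = ((2.6)·(-1) + (2.6)·(1) + (-5.4)·(0) + (-1.4)·(0) + (1.6)·(0)) / 4 = 0/4 = 0
  S[Y,Y] = ((-1)·(-1) + (1)·(1) + (0)·(0) + (0)·(0) + (0)·(0)) / 4 = 2/4 = 0.5
  S = [[11.8, 0],
 [0, 0.5]].

Step 3 — invert S. det(S) = 11.8·0.5 - (0)² = 5.9.
  S^{-1} = (1/det) · [[d, -b], [-b, a]] = [[0.0847, 0],
 [0, 2]].

Step 4 — quadratic form (x̄ - mu_0)^T · S^{-1} · (x̄ - mu_0):
  S^{-1} · (x̄ - mu_0) = (0.3729, -8),
  (x̄ - mu_0)^T · [...] = (4.4)·(0.3729) + (-4)·(-8) = 33.6407.

Step 5 — scale by n: T² = 5 · 33.6407 = 168.2034.

T² ≈ 168.2034


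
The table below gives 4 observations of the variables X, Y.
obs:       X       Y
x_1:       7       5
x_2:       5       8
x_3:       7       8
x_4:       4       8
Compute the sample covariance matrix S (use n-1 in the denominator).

Step 1 — column means:
  mean(X) = (7 + 5 + 7 + 4) / 4 = 23/4 = 5.75
  mean(Y) = (5 + 8 + 8 + 8) / 4 = 29/4 = 7.25

Step 2 — sample covariance S[i,j] = (1/(n-1)) · Σ_k (x_{k,i} - mean_i) · (x_{k,j} - mean_j), with n-1 = 3.
  S[X,X] = ((1.25)·(1.25) + (-0.75)·(-0.75) + (1.25)·(1.25) + (-1.75)·(-1.75)) / 3 = 6.75/3 = 2.25
  S[X,Y] = ((1.25)·(-2.25) + (-0.75)·(0.75) + (1.25)·(0.75) + (-1.75)·(0.75)) / 3 = -3.75/3 = -1.25
  S[Y,Y] = ((-2.25)·(-2.25) + (0.75)·(0.75) + (0.75)·(0.75) + (0.75)·(0.75)) / 3 = 6.75/3 = 2.25

S is symmetric (S[j,i] = S[i,j]). Assembling:

S = [[2.25, -1.25],
 [-1.25, 2.25]]


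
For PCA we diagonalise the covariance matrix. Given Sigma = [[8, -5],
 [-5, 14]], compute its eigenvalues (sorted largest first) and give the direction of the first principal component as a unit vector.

Step 1 — characteristic polynomial of 2×2 Sigma:
  det(Sigma - λI) = λ² - trace · λ + det = 0.
  trace = 8 + 14 = 22, det = 8·14 - (-5)² = 87.
Step 2 — discriminant:
  Δ = trace² - 4·det = 484 - 348 = 136.
Step 3 — eigenvalues:
  λ = (trace ± √Δ)/2 = (22 ± 11.6619)/2,
  λ_1 = 16.831,  λ_2 = 5.169.

Step 4 — unit eigenvector for λ_1: solve (Sigma - λ_1 I)v = 0. First row:
  (8 - 16.831)·v_x + (-5)·v_y = 0, i.e. (-8.831)·v_x + (-5)·v_y = 0,
  so v ∝ (b, λ_1 - a) = (-5, 8.831); multiply by -1 so the first entry is positive: u = (5, -8.831).
  ||u|| = √((5)² + (-8.831)²) = √(102.9857) ≈ 10.1482,
  v_1 = u/||u|| ≈ (0.4927, -0.8702) (||v_1|| = 1).

λ_1 = 16.831,  λ_2 = 5.169;  v_1 ≈ (0.4927, -0.8702)


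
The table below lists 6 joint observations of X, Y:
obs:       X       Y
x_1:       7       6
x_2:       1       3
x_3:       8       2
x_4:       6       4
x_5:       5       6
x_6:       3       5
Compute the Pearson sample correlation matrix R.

Step 1 — column means:
  mean(X) = (7 + 1 + 8 + 6 + 5 + 3) / 6 = 30/6 = 5
  mean(Y) = (6 + 3 + 2 + 4 + 6 + 5) / 6 = 26/6 = 4.3333

Step 2 — sample variances and covariances s[i,j] = (1/(n-1)) · Σ_k (x_{k,i} - mean_i) · (x_{k,j} - mean_j), with n-1 = 5:
  s[X,X] = ((2)·(2) + (-4)·(-4) + (3)·(3) + (1)·(1) + (0)·(0) + (-2)·(-2)) / 5 = 34/5 = 6.8
  s[X,Y] = ((2)·(1.6667) + (-4)·(-1.3333) + (3)·(-2.3333) + (1)·(-0.3333) + (0)·(1.6667) + (-2)·(0.6667)) / 5 = 0/5 = 0
  s[Y,Y] = ((1.6667)·(1.6667) + (-1.3333)·(-1.3333) + (-2.3333)·(-2.3333) + (-0.3333)·(-0.3333) + (1.6667)·(1.6667) + (0.6667)·(0.6667)) / 5 = 13.3333/5 = 2.6667
  Sample standard deviations s_i = √(s[i,i]):
  s(X) = √(6.8) = 2.6077
  s(Y) = √(2.6667) = 1.633

Step 3 — r_{ij} = s_{ij} / (s_i · s_j):
  r[X,X] = 1 (diagonal).
  r[X,Y] = 0 / (2.6077 · 1.633) = 0 / 4.2583 = 0
  r[Y,Y] = 1 (diagonal).

R is symmetric with unit diagonal. Assembling:

R = [[1, 0],
 [0, 1]]


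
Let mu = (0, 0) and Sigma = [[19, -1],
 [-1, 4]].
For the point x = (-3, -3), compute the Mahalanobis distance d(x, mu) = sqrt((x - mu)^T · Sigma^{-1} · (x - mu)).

Step 1 — centre the observation: (x - mu) = (-3, -3).

Step 2 — invert Sigma. det(Sigma) = 19·4 - (-1)² = 75.
  Sigma^{-1} = (1/det) · [[d, -b], [-b, a]] = [[0.0533, 0.0133],
 [0.0133, 0.2533]].

Step 3 — form the quadratic (x - mu)^T · Sigma^{-1} · (x - mu):
  Sigma^{-1} · (x - mu) = (-0.2, -0.8).
  (x - mu)^T · [Sigma^{-1} · (x - mu)] = (-3)·(-0.2) + (-3)·(-0.8) = 3.

Step 4 — take square root: d = √(3) ≈ 1.7321.

d(x, mu) = √(3) ≈ 1.7321


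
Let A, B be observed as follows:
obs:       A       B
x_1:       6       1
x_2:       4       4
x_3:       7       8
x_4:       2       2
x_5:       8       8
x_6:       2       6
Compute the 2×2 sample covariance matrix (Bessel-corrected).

Step 1 — column means:
  mean(A) = (6 + 4 + 7 + 2 + 8 + 2) / 6 = 29/6 = 4.8333
  mean(B) = (1 + 4 + 8 + 2 + 8 + 6) / 6 = 29/6 = 4.8333

Step 2 — sample covariance S[i,j] = (1/(n-1)) · Σ_k (x_{k,i} - mean_i) · (x_{k,j} - mean_j), with n-1 = 5.
  S[A,A] = ((1.1667)·(1.1667) + (-0.8333)·(-0.8333) + (2.1667)·(2.1667) + (-2.8333)·(-2.8333) + (3.1667)·(3.1667) + (-2.8333)·(-2.8333)) / 5 = 32.8333/5 = 6.5667
  S[A,B] = ((1.1667)·(-3.8333) + (-0.8333)·(-0.8333) + (2.1667)·(3.1667) + (-2.8333)·(-2.8333) + (3.1667)·(3.1667) + (-2.8333)·(1.1667)) / 5 = 17.8333/5 = 3.5667
  S[B,B] = ((-3.8333)·(-3.8333) + (-0.8333)·(-0.8333) + (3.1667)·(3.1667) + (-2.8333)·(-2.8333) + (3.1667)·(3.1667) + (1.1667)·(1.1667)) / 5 = 44.8333/5 = 8.9667

S is symmetric (S[j,i] = S[i,j]). Assembling:

S = [[6.5667, 3.5667],
 [3.5667, 8.9667]]


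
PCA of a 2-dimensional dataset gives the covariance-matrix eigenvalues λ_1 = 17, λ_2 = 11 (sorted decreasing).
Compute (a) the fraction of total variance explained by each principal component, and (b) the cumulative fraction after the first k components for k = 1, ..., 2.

Step 1 — total variance = trace(Sigma) = Σ λ_i = 17 + 11 = 28.

Step 2 — fraction explained by component i = λ_i / Σ λ:
  PC1: 17/28 = 0.6071
  PC2: 11/28 = 0.3929

Step 3 — cumulative fraction after k components = (λ_1 + ... + λ_k) / Σ λ:
  k = 1: 17/28 = 0.6071
  k = 2: (17 + 11)/28 = 28/28 = 1

Summary (fraction, with percent):

explained: PC1 0.6071 (60.71%), PC2 0.3929 (39.29%);  cumulative: 0.6071, 1


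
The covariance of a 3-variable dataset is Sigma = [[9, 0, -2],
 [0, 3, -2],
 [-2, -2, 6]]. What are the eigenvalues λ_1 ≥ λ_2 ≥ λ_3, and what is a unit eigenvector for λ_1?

Step 1 — characteristic polynomial p(λ) = det(λI - Sigma) = λ³ - tr·λ² + c_1·λ - det, where tr = trace, c_1 = sum of the principal 2×2 minors, det = det(Sigma):
  tr = 9 + 3 + 6 = 18,
  c_1 = (9·3 - (0)²) + (9·6 - (-2)²) + (3·6 - (-2)²) = 27 + 50 + 14 = 91,
  det = 9·(3·6 - (-2)²) - (0)·((0)·6 - (-2)·(-2)) + (-2)·((0)·(-2) - 3·(-2)) = 9·(14) - (0)·(-4) + (-2)·(6) = 114.
  So p(λ) = λ³ - 18λ² + 91λ - 114.
Step 2 — look for an integer root (rational root theorem: any rational root is an integer divisor of 114). Testing λ = 6:
  p(6) = 216 - 648 + 546 - 114 = 0  ✓
  Dividing out (λ - 6): p(λ) = (λ - 6)(λ² - 12λ + 19).
Step 3 — remaining eigenvalues from the quadratic λ² - 12λ + 19 = 0:
  Δ = 12² - 4·19 = 144 - 76 = 68,  λ = (12 ± √68)/2 = (12 ± 8.2462)/2 ≈ 10.1231 or 1.8769.
  Sorted: λ_1 = 10.1231,  λ_2 = 6,  λ_3 = 1.8769  (check: sum = 18 = tr ✓).

Step 4 — unit eigenvector for λ_1 ≈ 10.1231: v spans the null space of (Sigma - λ_1 I), whose rows are
  r_1 = (-1.1231, 0, -2),  r_2 = (0, -7.1231, -2),  r_3 = (-2, -2, -4.1231).
  v is orthogonal to every row, so take v ∝ r_1 × r_2 = ((0)·(-2) - (-2)·(-7.1231), (-2)·(0) - (-1.1231)·(-2), (-1.1231)·(-7.1231) - (0)·(0)) ≈ (-14.2462, -2.2462, 8).
  Rescale (multiply by -1 so the first nonzero entry is positive): u = (14.2462, 2.2462, -8).
  ||u|| = √((14.2462)² + (2.2462)² + (-8)²) = √(272) ≈ 16.4924,  v_1 = u/||u|| ≈ (0.8638, 0.1362, -0.4851) (||v_1|| = 1).

λ_1 = 10.1231,  λ_2 = 6,  λ_3 = 1.8769;  v_1 ≈ (0.8638, 0.1362, -0.4851)


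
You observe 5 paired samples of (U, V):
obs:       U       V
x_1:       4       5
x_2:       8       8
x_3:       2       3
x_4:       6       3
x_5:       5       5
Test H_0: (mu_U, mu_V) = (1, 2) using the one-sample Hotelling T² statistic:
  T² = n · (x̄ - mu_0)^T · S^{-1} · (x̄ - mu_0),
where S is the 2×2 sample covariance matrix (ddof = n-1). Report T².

Step 1 — sample mean vector:
  mean(U) = (4 + 8 + 2 + 6 + 5) / 5 = 25/5 = 5
  mean(V) = (5 + 8 + 3 + 3 + 5) / 5 = 24/5 = 4.8
  x̄ = (5, 4.8),  deviation x̄ - mu_0 = (5, 4.8) - (1, 2) = (4, 2.8).

Step 2 — sample covariance matrix, S[i,j] = (1/(n-1)) · Σ_k (x_{k,i} - mean_i) · (x_{k,j} - mean_j), divisor n-1 = 4:
  S[U,U] = ((-1)·(-1) + (3)·(3) + (-3)·(-3) + (1)·(1) + (0)·(0)) / 4 = 20/4 = 5
  S[U,V] = ((-1)·(0.2) + (3)·(3.2) + (-3)·(-1.8) + (1)·(-1.8) + (0)·(0.2)) / 4 = 13/4 = 3.25
  S[V,V] = ((0.2)·(0.2) + (3.2)·(3.2) + (-1.8)·(-1.8) + (-1.8)·(-1.8) + (0.2)·(0.2)) / 4 = 16.8/4 = 4.2
  S = [[5, 3.25],
 [3.25, 4.2]].

Step 3 — invert S. det(S) = 5·4.2 - (3.25)² = 10.4375.
  S^{-1} = (1/det) · [[d, -b], [-b, a]] = [[0.4024, -0.3114],
 [-0.3114, 0.479]].

Step 4 — quadratic form (x̄ - mu_0)^T · S^{-1} · (x̄ - mu_0):
  S^{-1} · (x̄ - mu_0) = (0.7377, 0.0958),
  (x̄ - mu_0)^T · [...] = (4)·(0.7377) + (2.8)·(0.0958) = 3.2192.

Step 5 — scale by n: T² = 5 · 3.2192 = 16.0958.

T² ≈ 16.0958


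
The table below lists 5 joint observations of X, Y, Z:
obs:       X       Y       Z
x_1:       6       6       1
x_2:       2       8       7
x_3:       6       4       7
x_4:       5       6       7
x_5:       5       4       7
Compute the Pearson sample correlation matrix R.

Step 1 — column means:
  mean(X) = (6 + 2 + 6 + 5 + 5) / 5 = 24/5 = 4.8
  mean(Y) = (6 + 8 + 4 + 6 + 4) / 5 = 28/5 = 5.6
  mean(Z) = (1 + 7 + 7 + 7 + 7) / 5 = 29/5 = 5.8

Step 2 — sample variances and covariances s[i,j] = (1/(n-1)) · Σ_k (x_{k,i} - mean_i) · (x_{k,j} - mean_j), with n-1 = 4:
  s[X,X] = ((1.2)·(1.2) + (-2.8)·(-2.8) + (1.2)·(1.2) + (0.2)·(0.2) + (0.2)·(0.2)) / 4 = 10.8/4 = 2.7
  s[X,Y] = ((1.2)·(0.4) + (-2.8)·(2.4) + (1.2)·(-1.6) + (0.2)·(0.4) + (0.2)·(-1.6)) / 4 = -8.4/4 = -2.1
  s[X,Z] = ((1.2)·(-4.8) + (-2.8)·(1.2) + (1.2)·(1.2) + (0.2)·(1.2) + (0.2)·(1.2)) / 4 = -7.2/4 = -1.8
  s[Y,Y] = ((0.4)·(0.4) + (2.4)·(2.4) + (-1.6)·(-1.6) + (0.4)·(0.4) + (-1.6)·(-1.6)) / 4 = 11.2/4 = 2.8
  s[Y,Z] = ((0.4)·(-4.8) + (2.4)·(1.2) + (-1.6)·(1.2) + (0.4)·(1.2) + (-1.6)·(1.2)) / 4 = -2.4/4 = -0.6
  s[Z,Z] = ((-4.8)·(-4.8) + (1.2)·(1.2) + (1.2)·(1.2) + (1.2)·(1.2) + (1.2)·(1.2)) / 4 = 28.8/4 = 7.2
  Sample standard deviations s_i = √(s[i,i]):
  s(X) = √(2.7) = 1.6432
  s(Y) = √(2.8) = 1.6733
  s(Z) = √(7.2) = 2.6833

Step 3 — r_{ij} = s_{ij} / (s_i · s_j):
  r[X,X] = 1 (diagonal).
  r[X,Y] = -2.1 / (1.6432 · 1.6733) = -2.1 / 2.7495 = -0.7638
  r[X,Z] = -1.8 / (1.6432 · 2.6833) = -1.8 / 4.4091 = -0.4082
  r[Y,Y] = 1 (diagonal).
  r[Y,Z] = -0.6 / (1.6733 · 2.6833) = -0.6 / 4.49 = -0.1336
  r[Z,Z] = 1 (diagonal).

R is symmetric with unit diagonal. Assembling:

R = [[1, -0.7638, -0.4082],
 [-0.7638, 1, -0.1336],
 [-0.4082, -0.1336, 1]]


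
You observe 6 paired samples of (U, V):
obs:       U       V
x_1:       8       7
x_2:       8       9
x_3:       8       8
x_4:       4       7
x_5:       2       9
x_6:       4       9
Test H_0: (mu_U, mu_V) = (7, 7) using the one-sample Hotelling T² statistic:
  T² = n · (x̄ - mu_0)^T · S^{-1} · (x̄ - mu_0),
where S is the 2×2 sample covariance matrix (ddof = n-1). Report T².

Step 1 — sample mean vector:
  mean(U) = (8 + 8 + 8 + 4 + 2 + 4) / 6 = 34/6 = 5.6667
  mean(V) = (7 + 9 + 8 + 7 + 9 + 9) / 6 = 49/6 = 8.1667
  x̄ = (5.6667, 8.1667),  deviation x̄ - mu_0 = (5.6667, 8.1667) - (7, 7) = (-1.3333, 1.1667).

Step 2 — sample covariance matrix, S[i,j] = (1/(n-1)) · Σ_k (x_{k,i} - mean_i) · (x_{k,j} - mean_j), divisor n-1 = 5:
  S[U,U] = ((2.3333)·(2.3333) + (2.3333)·(2.3333) + (2.3333)·(2.3333) + (-1.6667)·(-1.6667) + (-3.6667)·(-3.6667) + (-1.6667)·(-1.6667)) / 5 = 35.3333/5 = 7.0667
  S[U,V] = ((2.3333)·(-1.1667) + (2.3333)·(0.8333) + (2.3333)·(-0.1667) + (-1.6667)·(-1.1667) + (-3.6667)·(0.8333) + (-1.6667)·(0.8333)) / 5 = -3.6667/5 = -0.7333
  S[V,V] = ((-1.1667)·(-1.1667) + (0.8333)·(0.8333) + (-0.1667)·(-0.1667) + (-1.1667)·(-1.1667) + (0.8333)·(0.8333) + (0.8333)·(0.8333)) / 5 = 4.8333/5 = 0.9667
  S = [[7.0667, -0.7333],
 [-0.7333, 0.9667]].

Step 3 — invert S. det(S) = 7.0667·0.9667 - (-0.7333)² = 6.2933.
  S^{-1} = (1/det) · [[d, -b], [-b, a]] = [[0.1536, 0.1165],
 [0.1165, 1.1229]].

Step 4 — quadratic form (x̄ - mu_0)^T · S^{-1} · (x̄ - mu_0):
  S^{-1} · (x̄ - mu_0) = (-0.0689, 1.1547),
  (x̄ - mu_0)^T · [...] = (-1.3333)·(-0.0689) + (1.1667)·(1.1547) = 1.4389.

Step 5 — scale by n: T² = 6 · 1.4389 = 8.6335.

T² ≈ 8.6335


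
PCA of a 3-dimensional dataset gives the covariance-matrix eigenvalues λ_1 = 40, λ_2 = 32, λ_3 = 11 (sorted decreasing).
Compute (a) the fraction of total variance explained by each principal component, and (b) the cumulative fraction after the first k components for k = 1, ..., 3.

Step 1 — total variance = trace(Sigma) = Σ λ_i = 40 + 32 + 11 = 83.

Step 2 — fraction explained by component i = λ_i / Σ λ:
  PC1: 40/83 = 0.4819
  PC2: 32/83 = 0.3855
  PC3: 11/83 = 0.1325

Step 3 — cumulative fraction after k components = (λ_1 + ... + λ_k) / Σ λ:
  k = 1: 40/83 = 0.4819
  k = 2: (40 + 32)/83 = 72/83 = 0.8675
  k = 3: (40 + 32 + 11)/83 = 83/83 = 1

Summary (fraction, with percent):

explained: PC1 0.4819 (48.19%), PC2 0.3855 (38.55%), PC3 0.1325 (13.25%);  cumulative: 0.4819, 0.8675, 1


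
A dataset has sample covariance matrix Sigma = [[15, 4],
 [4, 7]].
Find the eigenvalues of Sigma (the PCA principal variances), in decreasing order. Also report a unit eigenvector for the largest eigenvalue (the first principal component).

Step 1 — characteristic polynomial of 2×2 Sigma:
  det(Sigma - λI) = λ² - trace · λ + det = 0.
  trace = 15 + 7 = 22, det = 15·7 - (4)² = 89.
Step 2 — discriminant:
  Δ = trace² - 4·det = 484 - 356 = 128.
Step 3 — eigenvalues:
  λ = (trace ± √Δ)/2 = (22 ± 11.3137)/2,
  λ_1 = 16.6569,  λ_2 = 5.3431.

Step 4 — unit eigenvector for λ_1: solve (Sigma - λ_1 I)v = 0. First row:
  (15 - 16.6569)·v_x + (4)·v_y = 0, i.e. (-1.6569)·v_x + (4)·v_y = 0,
  so v ∝ (b, λ_1 - a) = (4, 1.6569) = u.
  ||u|| = √((4)² + (1.6569)²) = √(18.7452) ≈ 4.3296,
  v_1 = u/||u|| ≈ (0.9239, 0.3827) (||v_1|| = 1).

λ_1 = 16.6569,  λ_2 = 5.3431;  v_1 ≈ (0.9239, 0.3827)


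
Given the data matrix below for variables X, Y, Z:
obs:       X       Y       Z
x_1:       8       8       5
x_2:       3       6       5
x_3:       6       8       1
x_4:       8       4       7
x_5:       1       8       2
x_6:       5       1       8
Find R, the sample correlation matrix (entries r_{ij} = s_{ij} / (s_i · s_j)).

Step 1 — column means:
  mean(X) = (8 + 3 + 6 + 8 + 1 + 5) / 6 = 31/6 = 5.1667
  mean(Y) = (8 + 6 + 8 + 4 + 8 + 1) / 6 = 35/6 = 5.8333
  mean(Z) = (5 + 5 + 1 + 7 + 2 + 8) / 6 = 28/6 = 4.6667

Step 2 — sample variances and covariances s[i,j] = (1/(n-1)) · Σ_k (x_{k,i} - mean_i) · (x_{k,j} - mean_j), with n-1 = 5:
  s[X,X] = ((2.8333)·(2.8333) + (-2.1667)·(-2.1667) + (0.8333)·(0.8333) + (2.8333)·(2.8333) + (-4.1667)·(-4.1667) + (-0.1667)·(-0.1667)) / 5 = 38.8333/5 = 7.7667
  s[X,Y] = ((2.8333)·(2.1667) + (-2.1667)·(0.1667) + (0.8333)·(2.1667) + (2.8333)·(-1.8333) + (-4.1667)·(2.1667) + (-0.1667)·(-4.8333)) / 5 = -5.8333/5 = -1.1667
  s[X,Z] = ((2.8333)·(0.3333) + (-2.1667)·(0.3333) + (0.8333)·(-3.6667) + (2.8333)·(2.3333) + (-4.1667)·(-2.6667) + (-0.1667)·(3.3333)) / 5 = 14.3333/5 = 2.8667
  s[Y,Y] = ((2.1667)·(2.1667) + (0.1667)·(0.1667) + (2.1667)·(2.1667) + (-1.8333)·(-1.8333) + (2.1667)·(2.1667) + (-4.8333)·(-4.8333)) / 5 = 40.8333/5 = 8.1667
  s[Y,Z] = ((2.1667)·(0.3333) + (0.1667)·(0.3333) + (2.1667)·(-3.6667) + (-1.8333)·(2.3333) + (2.1667)·(-2.6667) + (-4.8333)·(3.3333)) / 5 = -33.3333/5 = -6.6667
  s[Z,Z] = ((0.3333)·(0.3333) + (0.3333)·(0.3333) + (-3.6667)·(-3.6667) + (2.3333)·(2.3333) + (-2.6667)·(-2.6667) + (3.3333)·(3.3333)) / 5 = 37.3333/5 = 7.4667
  Sample standard deviations s_i = √(s[i,i]):
  s(X) = √(7.7667) = 2.7869
  s(Y) = √(8.1667) = 2.8577
  s(Z) = √(7.4667) = 2.7325

Step 3 — r_{ij} = s_{ij} / (s_i · s_j):
  r[X,X] = 1 (diagonal).
  r[X,Y] = -1.1667 / (2.7869 · 2.8577) = -1.1667 / 7.9642 = -0.1465
  r[X,Z] = 2.8667 / (2.7869 · 2.7325) = 2.8667 / 7.6152 = 0.3764
  r[Y,Y] = 1 (diagonal).
  r[Y,Z] = -6.6667 / (2.8577 · 2.7325) = -6.6667 / 7.8088 = -0.8537
  r[Z,Z] = 1 (diagonal).

R is symmetric with unit diagonal. Assembling:

R = [[1, -0.1465, 0.3764],
 [-0.1465, 1, -0.8537],
 [0.3764, -0.8537, 1]]


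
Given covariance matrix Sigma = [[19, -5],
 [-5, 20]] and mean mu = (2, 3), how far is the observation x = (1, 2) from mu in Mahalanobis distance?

Step 1 — centre the observation: (x - mu) = (-1, -1).

Step 2 — invert Sigma. det(Sigma) = 19·20 - (-5)² = 355.
  Sigma^{-1} = (1/det) · [[d, -b], [-b, a]] = [[0.0563, 0.0141],
 [0.0141, 0.0535]].

Step 3 — form the quadratic (x - mu)^T · Sigma^{-1} · (x - mu):
  Sigma^{-1} · (x - mu) = (-0.0704, -0.0676).
  (x - mu)^T · [Sigma^{-1} · (x - mu)] = (-1)·(-0.0704) + (-1)·(-0.0676) = 0.138.

Step 4 — take square root: d = √(0.138) ≈ 0.3715.

d(x, mu) = √(0.138) ≈ 0.3715


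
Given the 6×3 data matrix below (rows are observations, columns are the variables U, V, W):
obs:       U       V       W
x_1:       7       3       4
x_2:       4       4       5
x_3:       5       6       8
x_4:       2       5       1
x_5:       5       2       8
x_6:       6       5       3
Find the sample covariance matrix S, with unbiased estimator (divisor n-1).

Step 1 — column means:
  mean(U) = (7 + 4 + 5 + 2 + 5 + 6) / 6 = 29/6 = 4.8333
  mean(V) = (3 + 4 + 6 + 5 + 2 + 5) / 6 = 25/6 = 4.1667
  mean(W) = (4 + 5 + 8 + 1 + 8 + 3) / 6 = 29/6 = 4.8333

Step 2 — sample covariance S[i,j] = (1/(n-1)) · Σ_k (x_{k,i} - mean_i) · (x_{k,j} - mean_j), with n-1 = 5.
  S[U,U] = ((2.1667)·(2.1667) + (-0.8333)·(-0.8333) + (0.1667)·(0.1667) + (-2.8333)·(-2.8333) + (0.1667)·(0.1667) + (1.1667)·(1.1667)) / 5 = 14.8333/5 = 2.9667
  S[U,V] = ((2.1667)·(-1.1667) + (-0.8333)·(-0.1667) + (0.1667)·(1.8333) + (-2.8333)·(0.8333) + (0.1667)·(-2.1667) + (1.1667)·(0.8333)) / 5 = -3.8333/5 = -0.7667
  S[U,W] = ((2.1667)·(-0.8333) + (-0.8333)·(0.1667) + (0.1667)·(3.1667) + (-2.8333)·(-3.8333) + (0.1667)·(3.1667) + (1.1667)·(-1.8333)) / 5 = 7.8333/5 = 1.5667
  S[V,V] = ((-1.1667)·(-1.1667) + (-0.1667)·(-0.1667) + (1.8333)·(1.8333) + (0.8333)·(0.8333) + (-2.1667)·(-2.1667) + (0.8333)·(0.8333)) / 5 = 10.8333/5 = 2.1667
  S[V,W] = ((-1.1667)·(-0.8333) + (-0.1667)·(0.1667) + (1.8333)·(3.1667) + (0.8333)·(-3.8333) + (-2.1667)·(3.1667) + (0.8333)·(-1.8333)) / 5 = -4.8333/5 = -0.9667
  S[W,W] = ((-0.8333)·(-0.8333) + (0.1667)·(0.1667) + (3.1667)·(3.1667) + (-3.8333)·(-3.8333) + (3.1667)·(3.1667) + (-1.8333)·(-1.8333)) / 5 = 38.8333/5 = 7.7667

S is symmetric (S[j,i] = S[i,j]). Assembling:

S = [[2.9667, -0.7667, 1.5667],
 [-0.7667, 2.1667, -0.9667],
 [1.5667, -0.9667, 7.7667]]
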